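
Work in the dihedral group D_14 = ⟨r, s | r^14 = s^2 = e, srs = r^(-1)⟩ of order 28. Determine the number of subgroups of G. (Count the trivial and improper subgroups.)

28

|G| = 28, so by Lagrange every subgroup order divides 28. Divisors: 1, 2, 4, 7, 14, 28.
Subgroups by order — order 1: 1; order 2: 15; order 4: 7; order 7: 1; order 14: 3; order 28: 1.
Total: 1 + 15 + 7 + 1 + 3 + 1 = 28.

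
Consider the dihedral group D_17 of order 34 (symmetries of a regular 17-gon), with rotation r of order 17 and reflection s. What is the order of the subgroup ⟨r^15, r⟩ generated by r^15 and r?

|⟨r^15⟩| = 17 and |⟨r⟩| = 17, so |H| is a multiple of lcm(17, 17) = 17 and divides |G| = 34.
Closing under the operation: H = {e, r, r^2, r^3, r^4, r^5, r^6, r^7, r^8, r^9, r^10, r^11, r^12, r^13, r^14, r^15, r^16}, so |H| = 17.

17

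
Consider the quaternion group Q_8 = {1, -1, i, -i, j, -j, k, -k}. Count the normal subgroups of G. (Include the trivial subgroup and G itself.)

G has 6 subgroups. Checking conjugation-invariance by order — order 1: 1/1 normal; order 2: 1/1 normal; order 4: 3/3 normal; order 8: 1/1 normal.
Total normal subgroups: 6.

6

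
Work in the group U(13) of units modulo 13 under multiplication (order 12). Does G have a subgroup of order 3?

Yes

3 | 12. A subgroup of order 3 is {1, 3, 9}.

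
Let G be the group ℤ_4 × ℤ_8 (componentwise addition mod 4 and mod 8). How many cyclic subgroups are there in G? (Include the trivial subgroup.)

Each element a generates a cyclic subgroup ⟨a⟩; distinct elements may generate the same one (a cyclic group of order d has φ(d) generators).
Cyclic subgroups by order — order 1: 1; order 2: 3; order 4: 6; order 8: 4.
Total: 14.

14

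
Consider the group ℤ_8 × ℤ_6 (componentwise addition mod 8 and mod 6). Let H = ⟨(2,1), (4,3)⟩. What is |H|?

|⟨(2,1)⟩| = 12 and |⟨(4,3)⟩| = 2, so |H| is a multiple of lcm(12, 2) = 12 and divides |G| = 48.
Closing under the operation: H = {(0,0), (0,1), (0,2), (0,3), (0,4), (0,5), (2,0), (2,1), (2,2), (2,3), (2,4), (2,5), (4,0), (4,1), (4,2), (4,3), (4,4), (4,5), (6,0), (6,1), (6,2), (6,3), (6,4), (6,5)}, so |H| = 24.

24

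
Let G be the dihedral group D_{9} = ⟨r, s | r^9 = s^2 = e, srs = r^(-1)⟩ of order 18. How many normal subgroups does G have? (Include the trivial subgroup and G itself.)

G has 16 subgroups. Checking conjugation-invariance by order — order 1: 1/1 normal; order 2: 0/9 normal; order 3: 1/1 normal; order 6: 0/3 normal; order 9: 1/1 normal; order 18: 1/1 normal.
Total normal subgroups: 4.

4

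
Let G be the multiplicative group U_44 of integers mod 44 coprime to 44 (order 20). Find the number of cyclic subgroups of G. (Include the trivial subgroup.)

8

A cyclic subgroup of order d is generated by each of its φ(d) elements of order d, so the cyclic subgroups of order d number (#elements of order d)/φ(d).
Cyclic subgroups by order — order 1: 1; order 2: 3; order 5: 1; order 10: 3.
Total: 8.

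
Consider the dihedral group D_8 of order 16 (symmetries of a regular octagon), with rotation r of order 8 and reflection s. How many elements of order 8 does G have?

4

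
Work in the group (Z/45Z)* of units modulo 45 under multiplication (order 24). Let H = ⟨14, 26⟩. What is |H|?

12

|⟨14⟩| = 6 and |⟨26⟩| = 2, so |H| is a multiple of lcm(6, 2) = 6 and divides |G| = 24.
Closing under the operation: H = {1, 4, 11, 14, 16, 19, 26, 29, 31, 34, 41, 44}, so |H| = 12.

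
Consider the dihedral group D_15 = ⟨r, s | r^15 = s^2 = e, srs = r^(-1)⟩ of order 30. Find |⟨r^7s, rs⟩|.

10

|⟨r^7s⟩| = 2 and |⟨rs⟩| = 2, so |H| is a multiple of lcm(2, 2) = 2 and divides |G| = 30.
Closing under the operation: H = {e, r^3, r^6, r^9, r^12, rs, r^4s, r^7s, r^10s, r^13s}, so |H| = 10.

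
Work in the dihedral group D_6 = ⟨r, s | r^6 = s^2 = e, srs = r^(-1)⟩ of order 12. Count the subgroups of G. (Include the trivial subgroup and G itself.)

16

|G| = 12, so by Lagrange every subgroup order divides 12. Divisors: 1, 2, 3, 4, 6, 12.
Subgroups by order — order 1: 1; order 2: 7; order 3: 1; order 4: 3; order 6: 3; order 12: 1.
Total: 1 + 7 + 1 + 3 + 3 + 1 = 16.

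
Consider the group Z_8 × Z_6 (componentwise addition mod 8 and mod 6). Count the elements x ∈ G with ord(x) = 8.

8

An element (a,b) has order lcm(ord(a), ord(b)); count pairs with lcm equal to 8.
Enumerating gives 8 such elements.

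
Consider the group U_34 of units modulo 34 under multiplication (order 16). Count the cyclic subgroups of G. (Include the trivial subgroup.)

Each element a generates a cyclic subgroup ⟨a⟩; distinct elements may generate the same one (a cyclic group of order d has φ(d) generators).
Cyclic subgroups by order — order 1: 1; order 2: 1; order 4: 1; order 8: 1; order 16: 1.
Total: 5.

5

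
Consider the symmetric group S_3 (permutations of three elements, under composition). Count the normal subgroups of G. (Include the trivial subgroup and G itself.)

3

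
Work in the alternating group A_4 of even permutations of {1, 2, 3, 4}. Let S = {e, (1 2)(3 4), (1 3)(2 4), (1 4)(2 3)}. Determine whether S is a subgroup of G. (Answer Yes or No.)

Yes

|S| = 4 divides |G| = 12, consistent with Lagrange.
S contains the identity, every element's inverse is in S, and S is closed under ∘: it is a subgroup.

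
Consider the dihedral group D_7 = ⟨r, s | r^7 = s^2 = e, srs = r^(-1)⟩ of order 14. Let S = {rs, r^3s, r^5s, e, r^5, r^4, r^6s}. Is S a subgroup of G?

r^4 ∈ S but its inverse r^3 ∉ S, so S is not a subgroup.

No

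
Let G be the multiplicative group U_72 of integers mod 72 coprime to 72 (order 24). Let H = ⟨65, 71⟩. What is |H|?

12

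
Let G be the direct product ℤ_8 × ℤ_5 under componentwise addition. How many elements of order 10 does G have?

4

An element (a,b) has order lcm(ord(a), ord(b)); count pairs with lcm equal to 10.
Enumerating gives 4 such elements.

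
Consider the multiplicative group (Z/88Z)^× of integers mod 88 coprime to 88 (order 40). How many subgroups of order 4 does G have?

|G| = 40 and 4 | 40, so subgroups of order 4 are possible by Lagrange.
The subgroups of order 4 are: {1, 21, 23, 43}; {1, 21, 45, 65}; {1, 21, 67, 87}; {1, 23, 45, 67}; … (7 in all).
So G has 7 subgroups of order 4.

7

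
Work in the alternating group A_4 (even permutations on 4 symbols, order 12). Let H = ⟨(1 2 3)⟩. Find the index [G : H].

4

|⟨(1 2 3)⟩| = 3 and |G| = 12.
By Lagrange, [G : H] = |G|/|H| = 12/3 = 4.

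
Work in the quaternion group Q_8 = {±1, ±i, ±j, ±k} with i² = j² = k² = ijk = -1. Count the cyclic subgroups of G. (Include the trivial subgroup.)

Each element a generates a cyclic subgroup ⟨a⟩; distinct elements may generate the same one (a cyclic group of order d has φ(d) generators).
Cyclic subgroups by order — order 1: 1; order 2: 1; order 4: 3.
Total: 5.

5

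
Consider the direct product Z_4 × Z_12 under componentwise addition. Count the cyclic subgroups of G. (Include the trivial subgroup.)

20

A cyclic subgroup of order d is generated by each of its φ(d) elements of order d, so the cyclic subgroups of order d number (#elements of order d)/φ(d).
Cyclic subgroups by order — order 1: 1; order 2: 3; order 3: 1; order 4: 6; order 6: 3; order 12: 6.
Total: 20.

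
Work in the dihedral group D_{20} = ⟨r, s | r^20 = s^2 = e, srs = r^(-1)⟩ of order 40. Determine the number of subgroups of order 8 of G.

5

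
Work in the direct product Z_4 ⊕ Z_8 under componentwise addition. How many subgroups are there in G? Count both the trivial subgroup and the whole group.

|G| = 32, so by Lagrange every subgroup order divides 32. Divisors: 1, 2, 4, 8, 16, 32.
Subgroups by order — order 1: 1; order 2: 3; order 4: 7; order 8: 7; order 16: 3; order 32: 1.
Total: 1 + 3 + 7 + 7 + 3 + 1 = 22.

22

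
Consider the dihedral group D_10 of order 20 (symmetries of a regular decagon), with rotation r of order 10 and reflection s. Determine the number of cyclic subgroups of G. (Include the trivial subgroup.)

14

A cyclic subgroup of order d is generated by each of its φ(d) elements of order d, so the cyclic subgroups of order d number (#elements of order d)/φ(d).
Cyclic subgroups by order — order 1: 1; order 2: 11; order 5: 1; order 10: 1.
Total: 14.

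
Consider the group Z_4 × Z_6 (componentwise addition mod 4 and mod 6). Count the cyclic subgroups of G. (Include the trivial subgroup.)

12

Each element a generates a cyclic subgroup ⟨a⟩; distinct elements may generate the same one (a cyclic group of order d has φ(d) generators).
Cyclic subgroups by order — order 1: 1; order 2: 3; order 3: 1; order 4: 2; order 6: 3; order 12: 2.
Total: 12.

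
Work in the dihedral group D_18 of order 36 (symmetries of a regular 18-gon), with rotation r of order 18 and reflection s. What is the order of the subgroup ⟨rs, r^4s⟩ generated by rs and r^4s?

|⟨rs⟩| = 2 and |⟨r^4s⟩| = 2, so |H| is a multiple of lcm(2, 2) = 2 and divides |G| = 36.
Closing under the operation: H = {e, r^3, r^6, r^9, r^12, r^15, rs, r^4s, r^7s, r^10s, r^13s, r^16s}, so |H| = 12.

12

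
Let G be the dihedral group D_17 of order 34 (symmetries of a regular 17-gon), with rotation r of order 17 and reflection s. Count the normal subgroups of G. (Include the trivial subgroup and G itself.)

G has 20 subgroups. Checking conjugation-invariance by order — order 1: 1/1 normal; order 2: 0/17 normal; order 17: 1/1 normal; order 34: 1/1 normal.
Total normal subgroups: 3.

3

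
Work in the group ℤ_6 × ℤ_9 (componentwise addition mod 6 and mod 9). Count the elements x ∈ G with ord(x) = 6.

8

An element (a,b) has order lcm(ord(a), ord(b)); count pairs with lcm equal to 6.
Enumerating gives 8 such elements.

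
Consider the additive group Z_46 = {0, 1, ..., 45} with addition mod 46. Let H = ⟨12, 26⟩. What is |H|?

|⟨12⟩| = 23 and |⟨26⟩| = 23, so |H| is a multiple of lcm(23, 23) = 23 and divides |G| = 46.
Closing under the operation: H = {0, 2, 4, 6, 8, 10, 12, 14, 16, 18, 20, 22, 24, 26, 28, 30, 32, 34, 36, 38, 40, 42, 44}, so |H| = 23.

23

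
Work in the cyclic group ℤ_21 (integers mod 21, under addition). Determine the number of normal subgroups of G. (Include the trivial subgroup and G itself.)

G is abelian, so every subgroup is normal.
G has 4 subgroups in total, hence 4 normal subgroups.

4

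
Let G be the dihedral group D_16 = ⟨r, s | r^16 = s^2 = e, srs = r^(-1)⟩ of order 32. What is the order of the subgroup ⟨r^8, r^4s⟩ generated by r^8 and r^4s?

|⟨r^8⟩| = 2 and |⟨r^4s⟩| = 2, so |H| is a multiple of lcm(2, 2) = 2 and divides |G| = 32.
Closing under the operation: H = {e, r^8, r^4s, r^12s}, so |H| = 4.

4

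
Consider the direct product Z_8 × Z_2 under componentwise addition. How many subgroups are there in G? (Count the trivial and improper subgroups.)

11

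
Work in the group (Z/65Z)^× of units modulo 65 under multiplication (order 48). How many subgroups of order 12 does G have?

7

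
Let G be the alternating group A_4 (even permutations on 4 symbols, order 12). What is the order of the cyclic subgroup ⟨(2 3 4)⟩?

3

Computing powers of (2 3 4): the smallest k with ((2 3 4))^k = e is k = 3.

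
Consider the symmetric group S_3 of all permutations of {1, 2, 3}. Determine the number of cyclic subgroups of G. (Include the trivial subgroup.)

5

Each element a generates a cyclic subgroup ⟨a⟩; distinct elements may generate the same one (a cyclic group of order d has φ(d) generators).
Cyclic subgroups by order — order 1: 1; order 2: 3; order 3: 1.
Total: 5.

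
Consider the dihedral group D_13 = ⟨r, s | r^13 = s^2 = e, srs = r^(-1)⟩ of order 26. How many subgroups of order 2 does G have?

13

|G| = 26 and 2 | 26, so subgroups of order 2 are possible by Lagrange.
The subgroups of order 2 are: {e, r^10s}; {e, r^11s}; {e, r^12s}; {e, r^2s}; … (13 in all).
So G has 13 subgroups of order 2.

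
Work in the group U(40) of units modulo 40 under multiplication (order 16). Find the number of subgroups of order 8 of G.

|G| = 16 and 8 | 16, so subgroups of order 8 are possible by Lagrange.
The subgroups of order 8 are: {1, 7, 9, 11, 13, 19, 23, 37}; {1, 3, 9, 11, 17, 19, 27, 33}; {1, 9, 11, 19, 21, 29, 31, 39}; {1, 9, 13, 17, 21, 29, 33, 37}; … (7 in all).
So G has 7 subgroups of order 8.

7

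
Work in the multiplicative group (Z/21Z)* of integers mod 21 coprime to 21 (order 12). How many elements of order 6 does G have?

6

The elements of order 6 are: 2, 5, 10, 11, 17, 19.
That's 6.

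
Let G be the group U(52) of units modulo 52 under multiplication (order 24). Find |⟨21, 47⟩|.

|⟨21⟩| = 4 and |⟨47⟩| = 4, so |H| is a multiple of lcm(4, 4) = 4 and divides |G| = 24.
Closing under the operation: H = {1, 5, 21, 25, 27, 31, 47, 51}, so |H| = 8.

8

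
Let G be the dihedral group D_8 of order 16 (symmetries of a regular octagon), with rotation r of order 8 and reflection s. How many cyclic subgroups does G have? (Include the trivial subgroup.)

12

Each element a generates a cyclic subgroup ⟨a⟩; distinct elements may generate the same one (a cyclic group of order d has φ(d) generators).
Cyclic subgroups by order — order 1: 1; order 2: 9; order 4: 1; order 8: 1.
Total: 12.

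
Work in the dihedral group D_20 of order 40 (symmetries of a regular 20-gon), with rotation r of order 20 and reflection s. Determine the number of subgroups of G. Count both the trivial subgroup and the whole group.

|G| = 40, so by Lagrange every subgroup order divides 40. Divisors: 1, 2, 4, 5, 8, 10, 20, 40.
Subgroups by order — order 1: 1; order 2: 21; order 4: 11; order 5: 1; order 8: 5; order 10: 5; order 20: 3; order 40: 1.
Total: 1 + 21 + 11 + 1 + 5 + 5 + 3 + 1 = 48.

48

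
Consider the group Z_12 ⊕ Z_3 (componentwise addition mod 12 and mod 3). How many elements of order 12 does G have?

An element (a,b) has order lcm(ord(a), ord(b)); count pairs with lcm equal to 12.
Enumerating gives 16 such elements.

16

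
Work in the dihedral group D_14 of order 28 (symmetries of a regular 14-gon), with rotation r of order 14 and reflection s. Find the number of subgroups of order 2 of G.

15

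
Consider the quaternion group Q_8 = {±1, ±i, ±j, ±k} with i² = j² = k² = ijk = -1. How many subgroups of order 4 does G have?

|G| = 8 and 4 | 8, so subgroups of order 4 are possible by Lagrange.
The subgroups of order 4 are: {1, -1, i, -i}; {1, -1, j, -j}; {1, -1, k, -k}.
So G has 3 subgroups of order 4.

3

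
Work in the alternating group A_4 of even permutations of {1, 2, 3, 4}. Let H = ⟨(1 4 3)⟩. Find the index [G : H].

4

|⟨(1 4 3)⟩| = 3 and |G| = 12.
By Lagrange, [G : H] = |G|/|H| = 12/3 = 4.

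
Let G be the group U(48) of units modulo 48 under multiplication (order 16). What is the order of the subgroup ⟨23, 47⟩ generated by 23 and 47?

|⟨23⟩| = 2 and |⟨47⟩| = 2, so |H| is a multiple of lcm(2, 2) = 2 and divides |G| = 16.
Closing under the operation: H = {1, 23, 25, 47}, so |H| = 4.

4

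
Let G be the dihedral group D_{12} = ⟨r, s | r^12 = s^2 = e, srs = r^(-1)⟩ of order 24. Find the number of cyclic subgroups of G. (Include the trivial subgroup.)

18

Each element a generates a cyclic subgroup ⟨a⟩; distinct elements may generate the same one (a cyclic group of order d has φ(d) generators).
Cyclic subgroups by order — order 1: 1; order 2: 13; order 3: 1; order 4: 1; order 6: 1; order 12: 1.
Total: 18.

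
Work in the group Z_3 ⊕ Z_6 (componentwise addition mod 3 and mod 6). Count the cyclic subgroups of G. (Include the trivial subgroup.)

A cyclic subgroup of order d is generated by each of its φ(d) elements of order d, so the cyclic subgroups of order d number (#elements of order d)/φ(d).
Cyclic subgroups by order — order 1: 1; order 2: 1; order 3: 4; order 6: 4.
Total: 10.

10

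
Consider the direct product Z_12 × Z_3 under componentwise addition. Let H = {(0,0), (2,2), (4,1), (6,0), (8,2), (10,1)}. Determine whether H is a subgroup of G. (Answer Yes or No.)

Yes

|H| = 6 divides |G| = 36, consistent with Lagrange.
H contains the identity, every element's inverse is in H, and H is closed under +: it is a subgroup.
In fact H = ⟨(10,1)⟩.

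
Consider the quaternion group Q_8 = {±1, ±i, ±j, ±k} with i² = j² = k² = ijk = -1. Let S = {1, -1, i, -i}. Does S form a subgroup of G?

Yes

|S| = 4 divides |G| = 8, consistent with Lagrange.
S contains the identity, every element's inverse is in S, and S is closed under ·: it is a subgroup.
In fact S = ⟨-i⟩.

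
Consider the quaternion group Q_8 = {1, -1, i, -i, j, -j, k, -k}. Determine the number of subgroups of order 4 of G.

3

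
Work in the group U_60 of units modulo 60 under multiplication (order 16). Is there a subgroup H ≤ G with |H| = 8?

Yes

8 | 16. A subgroup of order 8 is {1, 11, 13, 23, 37, 47, 49, 59}.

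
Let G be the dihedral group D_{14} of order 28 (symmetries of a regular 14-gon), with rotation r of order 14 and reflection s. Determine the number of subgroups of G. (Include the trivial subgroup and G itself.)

28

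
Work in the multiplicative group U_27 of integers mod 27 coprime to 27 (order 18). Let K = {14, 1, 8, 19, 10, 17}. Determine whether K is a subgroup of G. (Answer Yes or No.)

No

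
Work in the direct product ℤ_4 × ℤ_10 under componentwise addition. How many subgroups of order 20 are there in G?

3

|G| = 40 and 20 | 40, so subgroups of order 20 are possible by Lagrange.
The subgroups of order 20 are: {(0,0), (0,1), (0,2), (0,3), (0,4), (0,5), (0,6), (0,7), (0,8), (0,9), (2,0), (2,1), (2,2), (2,3), (2,4), (2,5), (2,6), (2,7), (2,8), (2,9)}; {(0,0), (0,2), (0,4), (0,6), (0,8), (1,0), (1,2), (1,4), (1,6), (1,8), (2,0), (2,2), (2,4), (2,6), (2,8), (3,0), (3,2), (3,4), (3,6), (3,8)}; {(0,0), (0,2), (0,4), (0,6), (0,8), (1,1), (1,3), (1,5), (1,7), (1,9), (2,0), (2,2), (2,4), (2,6), (2,8), (3,1), (3,3), (3,5), (3,7), (3,9)}.
So G has 3 subgroups of order 20.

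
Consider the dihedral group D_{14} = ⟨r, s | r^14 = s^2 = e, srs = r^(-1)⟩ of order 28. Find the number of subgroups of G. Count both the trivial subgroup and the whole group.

|G| = 28, so by Lagrange every subgroup order divides 28. Divisors: 1, 2, 4, 7, 14, 28.
Subgroups by order — order 1: 1; order 2: 15; order 4: 7; order 7: 1; order 14: 3; order 28: 1.
Total: 1 + 15 + 7 + 1 + 3 + 1 = 28.

28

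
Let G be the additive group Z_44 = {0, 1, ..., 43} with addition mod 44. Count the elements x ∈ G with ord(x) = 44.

20

In a cyclic group of order 44, the number of elements of order d (for d | 44) is φ(d).
φ(44) = 20.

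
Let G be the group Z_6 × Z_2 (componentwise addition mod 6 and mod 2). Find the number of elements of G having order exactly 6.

An element (a,b) has order lcm(ord(a), ord(b)); count pairs with lcm equal to 6.
Enumerating gives 6 such elements.

6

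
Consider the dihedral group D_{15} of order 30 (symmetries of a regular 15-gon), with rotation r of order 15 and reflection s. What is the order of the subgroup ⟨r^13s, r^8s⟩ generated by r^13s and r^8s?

6

|⟨r^13s⟩| = 2 and |⟨r^8s⟩| = 2, so |H| is a multiple of lcm(2, 2) = 2 and divides |G| = 30.
Closing under the operation: H = {e, r^5, r^10, r^3s, r^8s, r^13s}, so |H| = 6.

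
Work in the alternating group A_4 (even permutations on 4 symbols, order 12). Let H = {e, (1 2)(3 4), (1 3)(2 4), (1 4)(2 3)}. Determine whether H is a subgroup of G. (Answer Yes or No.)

Yes

|H| = 4 divides |G| = 12, consistent with Lagrange.
H contains the identity, every element's inverse is in H, and H is closed under ∘: it is a subgroup.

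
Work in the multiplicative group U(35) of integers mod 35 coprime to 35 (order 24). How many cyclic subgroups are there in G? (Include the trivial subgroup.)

A cyclic subgroup of order d is generated by each of its φ(d) elements of order d, so the cyclic subgroups of order d number (#elements of order d)/φ(d).
Cyclic subgroups by order — order 1: 1; order 2: 3; order 3: 1; order 4: 2; order 6: 3; order 12: 2.
Total: 12.

12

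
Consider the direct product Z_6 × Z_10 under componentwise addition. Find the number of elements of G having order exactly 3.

An element (a,b) has order lcm(ord(a), ord(b)); count pairs with lcm equal to 3.
Enumerating gives 2 such elements.

2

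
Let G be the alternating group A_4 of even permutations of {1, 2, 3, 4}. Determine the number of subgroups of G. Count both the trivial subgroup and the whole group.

|G| = 12, so by Lagrange every subgroup order divides 12. Divisors: 1, 2, 3, 4, 6, 12.
Subgroups by order — order 1: 1; order 2: 3; order 3: 4; order 4: 1; order 6: 0; order 12: 1.
Total: 1 + 3 + 4 + 1 + 0 + 1 = 10.

10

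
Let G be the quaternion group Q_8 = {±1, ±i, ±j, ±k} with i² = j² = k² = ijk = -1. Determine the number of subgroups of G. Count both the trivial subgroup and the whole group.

6

|G| = 8, so by Lagrange every subgroup order divides 8. Divisors: 1, 2, 4, 8.
Subgroups by order — order 1: 1; order 2: 1; order 4: 3; order 8: 1.
Total: 1 + 1 + 3 + 1 = 6.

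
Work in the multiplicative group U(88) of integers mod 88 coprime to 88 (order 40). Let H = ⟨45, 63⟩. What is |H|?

|⟨45⟩| = 2 and |⟨63⟩| = 10, so |H| is a multiple of lcm(2, 10) = 10 and divides |G| = 40.
Closing under the operation: H = {1, 5, 7, 9, 19, 25, 35, 37, 39, 43, 45, 49, 51, 53, 63, 69, 79, 81, 83, 87}, so |H| = 20.

20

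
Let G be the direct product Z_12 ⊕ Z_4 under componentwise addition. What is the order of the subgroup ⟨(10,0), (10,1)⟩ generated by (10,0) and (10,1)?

|⟨(10,0)⟩| = 6 and |⟨(10,1)⟩| = 12, so |H| is a multiple of lcm(6, 12) = 12 and divides |G| = 48.
Closing under the operation: H = {(0,0), (0,1), (0,2), (0,3), (2,0), (2,1), (2,2), (2,3), (4,0), (4,1), (4,2), (4,3), (6,0), (6,1), (6,2), (6,3), (8,0), (8,1), (8,2), (8,3), (10,0), (10,1), (10,2), (10,3)}, so |H| = 24.

24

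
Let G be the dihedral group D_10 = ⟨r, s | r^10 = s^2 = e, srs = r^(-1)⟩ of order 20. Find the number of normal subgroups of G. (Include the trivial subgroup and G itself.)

7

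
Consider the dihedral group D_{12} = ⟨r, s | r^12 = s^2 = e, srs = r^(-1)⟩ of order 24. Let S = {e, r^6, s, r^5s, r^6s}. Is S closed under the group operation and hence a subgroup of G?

|S| = 5 does not divide |G| = 24, so by Lagrange S is not a subgroup.

No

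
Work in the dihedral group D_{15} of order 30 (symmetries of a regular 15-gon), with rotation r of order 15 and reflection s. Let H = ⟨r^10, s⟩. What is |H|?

6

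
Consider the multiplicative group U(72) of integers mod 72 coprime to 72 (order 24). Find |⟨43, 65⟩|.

|⟨43⟩| = 6 and |⟨65⟩| = 6, so |H| is a multiple of lcm(6, 6) = 6 and divides |G| = 24.
Closing under the operation: H = {1, 11, 17, 19, 25, 35, 41, 43, 49, 59, 65, 67}, so |H| = 12.

12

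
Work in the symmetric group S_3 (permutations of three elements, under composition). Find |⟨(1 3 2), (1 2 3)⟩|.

3

|⟨(1 3 2)⟩| = 3 and |⟨(1 2 3)⟩| = 3, so |H| is a multiple of lcm(3, 3) = 3 and divides |G| = 6.
Closing under the operation: H = {e, (1 2 3), (1 3 2)}, so |H| = 3.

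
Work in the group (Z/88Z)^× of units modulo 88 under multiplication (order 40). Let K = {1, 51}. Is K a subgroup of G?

51 ∈ K but its inverse 19 ∉ K, so K is not a subgroup.

No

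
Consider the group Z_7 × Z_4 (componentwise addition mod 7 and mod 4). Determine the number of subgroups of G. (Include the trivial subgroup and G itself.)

|G| = 28, so by Lagrange every subgroup order divides 28. Divisors: 1, 2, 4, 7, 14, 28.
Subgroups by order — order 1: 1; order 2: 1; order 4: 1; order 7: 1; order 14: 1; order 28: 1.
Total: 1 + 1 + 1 + 1 + 1 + 1 = 6.

6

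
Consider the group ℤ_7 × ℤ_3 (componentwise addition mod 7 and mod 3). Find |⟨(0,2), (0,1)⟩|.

|⟨(0,2)⟩| = 3 and |⟨(0,1)⟩| = 3, so |H| is a multiple of lcm(3, 3) = 3 and divides |G| = 21.
Closing under the operation: H = {(0,0), (0,1), (0,2)}, so |H| = 3.

3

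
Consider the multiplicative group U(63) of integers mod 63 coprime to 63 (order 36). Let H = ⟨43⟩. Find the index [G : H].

|⟨43⟩| = 3 and |G| = 36.
By Lagrange, [G : H] = |G|/|H| = 36/3 = 12.

12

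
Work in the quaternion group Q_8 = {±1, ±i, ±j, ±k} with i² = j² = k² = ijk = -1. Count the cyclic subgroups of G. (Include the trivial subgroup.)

5

Group the elements of G by the cyclic subgroup they generate; each cyclic subgroup of order d accounts for φ(d) elements.
Cyclic subgroups by order — order 1: 1; order 2: 1; order 4: 3.
Total: 5.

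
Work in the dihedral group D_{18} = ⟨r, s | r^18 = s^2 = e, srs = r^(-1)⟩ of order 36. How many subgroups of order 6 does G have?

7

|G| = 36 and 6 | 36, so subgroups of order 6 are possible by Lagrange.
The subgroups of order 6 are: {e, r^6, r^12, r^4s, r^10s, r^16s}; {e, r^6, r^12, r^5s, r^11s, r^17s}; {e, r^6, r^12, s, r^6s, r^12s}; {e, r^6, r^12, rs, r^7s, r^13s}; … (7 in all).
So G has 7 subgroups of order 6.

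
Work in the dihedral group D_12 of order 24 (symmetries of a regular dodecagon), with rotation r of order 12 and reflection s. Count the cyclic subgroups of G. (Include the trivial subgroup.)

Group the elements of G by the cyclic subgroup they generate; each cyclic subgroup of order d accounts for φ(d) elements.
Cyclic subgroups by order — order 1: 1; order 2: 13; order 3: 1; order 4: 1; order 6: 1; order 12: 1.
Total: 18.

18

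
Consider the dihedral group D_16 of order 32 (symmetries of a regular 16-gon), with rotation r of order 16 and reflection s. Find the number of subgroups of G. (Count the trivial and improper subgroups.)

36

|G| = 32, so by Lagrange every subgroup order divides 32. Divisors: 1, 2, 4, 8, 16, 32.
Subgroups by order — order 1: 1; order 2: 17; order 4: 9; order 8: 5; order 16: 3; order 32: 1.
Total: 1 + 17 + 9 + 5 + 3 + 1 = 36.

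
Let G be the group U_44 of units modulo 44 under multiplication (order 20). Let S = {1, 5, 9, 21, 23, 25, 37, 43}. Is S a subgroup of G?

|S| = 8 does not divide |G| = 20, so by Lagrange S is not a subgroup.

No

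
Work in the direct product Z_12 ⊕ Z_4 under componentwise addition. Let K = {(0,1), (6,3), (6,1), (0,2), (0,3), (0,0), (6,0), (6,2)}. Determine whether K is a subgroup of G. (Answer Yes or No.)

Yes

|K| = 8 divides |G| = 48, consistent with Lagrange.
K contains the identity, every element's inverse is in K, and K is closed under +: it is a subgroup.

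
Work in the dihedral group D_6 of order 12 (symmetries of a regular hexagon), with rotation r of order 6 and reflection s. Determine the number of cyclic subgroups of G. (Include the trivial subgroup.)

A cyclic subgroup of order d is generated by each of its φ(d) elements of order d, so the cyclic subgroups of order d number (#elements of order d)/φ(d).
Cyclic subgroups by order — order 1: 1; order 2: 7; order 3: 1; order 6: 1.
Total: 10.

10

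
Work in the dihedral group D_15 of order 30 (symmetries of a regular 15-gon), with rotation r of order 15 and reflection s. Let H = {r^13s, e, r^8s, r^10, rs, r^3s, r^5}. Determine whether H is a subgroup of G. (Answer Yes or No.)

|H| = 7 does not divide |G| = 30, so by Lagrange H is not a subgroup.

No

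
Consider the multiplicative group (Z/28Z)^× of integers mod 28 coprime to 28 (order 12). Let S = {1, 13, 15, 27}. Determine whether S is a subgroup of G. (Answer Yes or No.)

|S| = 4 divides |G| = 12, consistent with Lagrange.
S contains the identity, every element's inverse is in S, and S is closed under ·: it is a subgroup.

Yes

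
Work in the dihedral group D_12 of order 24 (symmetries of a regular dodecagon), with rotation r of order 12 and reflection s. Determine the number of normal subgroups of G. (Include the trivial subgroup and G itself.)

9

G has 34 subgroups. Checking conjugation-invariance by order — order 1: 1/1 normal; order 2: 1/13 normal; order 3: 1/1 normal; order 4: 1/7 normal; order 6: 1/5 normal; order 8: 0/3 normal; order 12: 3/3 normal; order 24: 1/1 normal.
Total normal subgroups: 9.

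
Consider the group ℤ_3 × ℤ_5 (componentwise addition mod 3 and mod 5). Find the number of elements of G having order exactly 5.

4

An element (a,b) has order lcm(ord(a), ord(b)); count pairs with lcm equal to 5.
Enumerating gives 4 such elements.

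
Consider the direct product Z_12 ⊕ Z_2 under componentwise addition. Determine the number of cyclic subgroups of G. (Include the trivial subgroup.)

A cyclic subgroup of order d is generated by each of its φ(d) elements of order d, so the cyclic subgroups of order d number (#elements of order d)/φ(d).
Cyclic subgroups by order — order 1: 1; order 2: 3; order 3: 1; order 4: 2; order 6: 3; order 12: 2.
Total: 12.

12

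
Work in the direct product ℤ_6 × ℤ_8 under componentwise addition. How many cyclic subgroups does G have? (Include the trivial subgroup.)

16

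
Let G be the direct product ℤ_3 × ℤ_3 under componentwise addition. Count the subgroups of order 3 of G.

4

|G| = 9 and 3 | 9, so subgroups of order 3 are possible by Lagrange.
The subgroups of order 3 are: {(0,0), (0,1), (0,2)}; {(0,0), (1,0), (2,0)}; {(0,0), (1,1), (2,2)}; {(0,0), (1,2), (2,1)}.
So G has 4 subgroups of order 3.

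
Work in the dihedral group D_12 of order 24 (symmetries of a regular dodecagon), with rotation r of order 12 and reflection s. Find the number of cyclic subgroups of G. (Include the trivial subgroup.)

18

Each element a generates a cyclic subgroup ⟨a⟩; distinct elements may generate the same one (a cyclic group of order d has φ(d) generators).
Cyclic subgroups by order — order 1: 1; order 2: 13; order 3: 1; order 4: 1; order 6: 1; order 12: 1.
Total: 18.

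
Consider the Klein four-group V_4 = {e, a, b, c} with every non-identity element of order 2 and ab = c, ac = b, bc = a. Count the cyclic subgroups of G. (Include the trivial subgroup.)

4

Each element a generates a cyclic subgroup ⟨a⟩; distinct elements may generate the same one (a cyclic group of order d has φ(d) generators).
Cyclic subgroups by order — order 1: 1; order 2: 3.
Total: 4.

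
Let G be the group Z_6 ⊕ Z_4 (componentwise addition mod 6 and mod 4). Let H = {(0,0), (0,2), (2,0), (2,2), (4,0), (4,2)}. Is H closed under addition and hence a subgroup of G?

|H| = 6 divides |G| = 24, consistent with Lagrange.
H contains the identity, every element's inverse is in H, and H is closed under +: it is a subgroup.
In fact H = ⟨(2,2)⟩.

Yes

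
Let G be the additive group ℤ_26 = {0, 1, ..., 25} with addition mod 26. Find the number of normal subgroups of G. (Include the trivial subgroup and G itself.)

4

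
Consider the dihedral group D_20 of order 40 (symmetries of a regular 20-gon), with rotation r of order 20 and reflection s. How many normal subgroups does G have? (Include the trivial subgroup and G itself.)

9

G has 48 subgroups. Checking conjugation-invariance by order — order 1: 1/1 normal; order 2: 1/21 normal; order 4: 1/11 normal; order 5: 1/1 normal; order 8: 0/5 normal; order 10: 1/5 normal; order 20: 3/3 normal; order 40: 1/1 normal.
Total normal subgroups: 9.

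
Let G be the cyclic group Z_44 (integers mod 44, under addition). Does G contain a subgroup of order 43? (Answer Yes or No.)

No

43 does not divide |G| = 44, so by Lagrange no subgroup of order 43 exists.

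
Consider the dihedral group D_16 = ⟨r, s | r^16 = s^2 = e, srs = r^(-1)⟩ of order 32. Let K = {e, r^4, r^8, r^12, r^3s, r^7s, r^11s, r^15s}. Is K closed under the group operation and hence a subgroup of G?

Yes

|K| = 8 divides |G| = 32, consistent with Lagrange.
K contains the identity, every element's inverse is in K, and K is closed under ·: it is a subgroup.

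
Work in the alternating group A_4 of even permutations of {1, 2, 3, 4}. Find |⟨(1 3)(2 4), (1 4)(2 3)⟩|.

|⟨(1 3)(2 4)⟩| = 2 and |⟨(1 4)(2 3)⟩| = 2, so |H| is a multiple of lcm(2, 2) = 2 and divides |G| = 12.
Closing under the operation: H = {e, (1 2)(3 4), (1 3)(2 4), (1 4)(2 3)}, so |H| = 4.

4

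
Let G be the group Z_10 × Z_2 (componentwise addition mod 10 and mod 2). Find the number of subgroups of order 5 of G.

|G| = 20 and 5 | 20, so subgroups of order 5 are possible by Lagrange.
The subgroups of order 5 are: {(0,0), (2,0), (4,0), (6,0), (8,0)}.
So G has 1 subgroup of order 5.

1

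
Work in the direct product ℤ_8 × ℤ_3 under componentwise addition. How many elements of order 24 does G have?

An element (a,b) has order lcm(ord(a), ord(b)); count pairs with lcm equal to 24.
Enumerating gives 8 such elements.

8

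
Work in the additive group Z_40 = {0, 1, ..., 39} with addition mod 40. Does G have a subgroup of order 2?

2 | 40. A subgroup of order 2 is {0, 20}.

Yes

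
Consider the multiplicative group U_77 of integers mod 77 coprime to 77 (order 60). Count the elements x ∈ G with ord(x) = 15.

8

The elements of order 15 are: 4, 9, 16, 25, 37, 53, 58, 60.
That's 8.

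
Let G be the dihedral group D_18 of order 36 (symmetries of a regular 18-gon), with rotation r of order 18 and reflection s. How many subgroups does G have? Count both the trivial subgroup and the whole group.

|G| = 36, so by Lagrange every subgroup order divides 36. Divisors: 1, 2, 3, 4, 6, 9, 12, 18, 36.
Subgroups by order — order 1: 1; order 2: 19; order 3: 1; order 4: 9; order 6: 7; order 9: 1; order 12: 3; order 18: 3; order 36: 1.
Total: 1 + 19 + 1 + 9 + 7 + 1 + 3 + 3 + 1 = 45.

45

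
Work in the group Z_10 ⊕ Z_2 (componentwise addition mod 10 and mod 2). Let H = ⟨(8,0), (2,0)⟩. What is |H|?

5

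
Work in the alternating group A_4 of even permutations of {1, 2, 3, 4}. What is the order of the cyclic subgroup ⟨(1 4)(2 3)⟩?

Computing powers of (1 4)(2 3): the smallest k with ((1 4)(2 3))^k = e is k = 2.

2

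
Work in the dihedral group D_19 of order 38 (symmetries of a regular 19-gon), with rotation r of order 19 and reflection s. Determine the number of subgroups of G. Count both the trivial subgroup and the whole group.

|G| = 38, so by Lagrange every subgroup order divides 38. Divisors: 1, 2, 19, 38.
Subgroups by order — order 1: 1; order 2: 19; order 19: 1; order 38: 1.
Total: 1 + 19 + 1 + 1 = 22.

22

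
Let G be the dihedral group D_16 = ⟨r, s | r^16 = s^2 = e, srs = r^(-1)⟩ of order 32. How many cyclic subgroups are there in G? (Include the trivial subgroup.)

21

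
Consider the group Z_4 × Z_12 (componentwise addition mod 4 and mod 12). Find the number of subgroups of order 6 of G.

3

|G| = 48 and 6 | 48, so subgroups of order 6 are possible by Lagrange.
The subgroups of order 6 are: {(0,0), (0,2), (0,4), (0,6), (0,8), (0,10)}; {(0,0), (0,4), (0,8), (2,0), (2,4), (2,8)}; {(0,0), (0,4), (0,8), (2,2), (2,6), (2,10)}.
So G has 3 subgroups of order 6.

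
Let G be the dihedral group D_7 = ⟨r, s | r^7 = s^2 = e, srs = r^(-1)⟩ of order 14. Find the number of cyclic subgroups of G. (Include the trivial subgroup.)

9

A cyclic subgroup of order d is generated by each of its φ(d) elements of order d, so the cyclic subgroups of order d number (#elements of order d)/φ(d).
Cyclic subgroups by order — order 1: 1; order 2: 7; order 7: 1.
Total: 9.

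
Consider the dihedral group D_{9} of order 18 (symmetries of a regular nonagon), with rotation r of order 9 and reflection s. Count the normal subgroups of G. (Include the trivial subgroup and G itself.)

G has 16 subgroups. Checking conjugation-invariance by order — order 1: 1/1 normal; order 2: 0/9 normal; order 3: 1/1 normal; order 6: 0/3 normal; order 9: 1/1 normal; order 18: 1/1 normal.
Total normal subgroups: 4.

4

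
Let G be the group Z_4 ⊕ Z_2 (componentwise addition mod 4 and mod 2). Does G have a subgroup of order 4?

4 | 8. A subgroup of order 4 is {(0,0), (0,1), (2,0), (2,1)}.

Yes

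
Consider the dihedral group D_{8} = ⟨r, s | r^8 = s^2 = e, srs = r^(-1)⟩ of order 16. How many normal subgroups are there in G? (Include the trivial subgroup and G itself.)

7

G has 19 subgroups. Checking conjugation-invariance by order — order 1: 1/1 normal; order 2: 1/9 normal; order 4: 1/5 normal; order 8: 3/3 normal; order 16: 1/1 normal.
Total normal subgroups: 7.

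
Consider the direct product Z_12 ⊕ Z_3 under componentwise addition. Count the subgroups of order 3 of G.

|G| = 36 and 3 | 36, so subgroups of order 3 are possible by Lagrange.
The subgroups of order 3 are: {(0,0), (0,1), (0,2)}; {(0,0), (4,0), (8,0)}; {(0,0), (4,1), (8,2)}; {(0,0), (4,2), (8,1)}.
So G has 4 subgroups of order 3.

4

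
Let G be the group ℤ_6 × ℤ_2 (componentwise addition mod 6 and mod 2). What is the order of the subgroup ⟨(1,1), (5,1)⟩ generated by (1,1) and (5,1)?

6

|⟨(1,1)⟩| = 6 and |⟨(5,1)⟩| = 6, so |H| is a multiple of lcm(6, 6) = 6 and divides |G| = 12.
Closing under the operation: H = {(0,0), (1,1), (2,0), (3,1), (4,0), (5,1)}, so |H| = 6.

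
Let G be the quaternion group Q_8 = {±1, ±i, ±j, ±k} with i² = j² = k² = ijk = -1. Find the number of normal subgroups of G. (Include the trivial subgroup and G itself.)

G has 6 subgroups. Checking conjugation-invariance by order — order 1: 1/1 normal; order 2: 1/1 normal; order 4: 3/3 normal; order 8: 1/1 normal.
Total normal subgroups: 6.

6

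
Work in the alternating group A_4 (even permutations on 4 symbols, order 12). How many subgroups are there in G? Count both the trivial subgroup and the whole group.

|G| = 12, so by Lagrange every subgroup order divides 12. Divisors: 1, 2, 3, 4, 6, 12.
Subgroups by order — order 1: 1; order 2: 3; order 3: 4; order 4: 1; order 6: 0; order 12: 1.
Total: 1 + 3 + 4 + 1 + 0 + 1 = 10.

10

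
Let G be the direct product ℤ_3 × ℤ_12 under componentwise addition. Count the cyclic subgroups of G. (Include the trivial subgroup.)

Each element a generates a cyclic subgroup ⟨a⟩; distinct elements may generate the same one (a cyclic group of order d has φ(d) generators).
Cyclic subgroups by order — order 1: 1; order 2: 1; order 3: 4; order 4: 1; order 6: 4; order 12: 4.
Total: 15.

15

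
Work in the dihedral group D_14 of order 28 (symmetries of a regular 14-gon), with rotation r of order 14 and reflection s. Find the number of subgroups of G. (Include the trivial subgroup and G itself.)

28

|G| = 28, so by Lagrange every subgroup order divides 28. Divisors: 1, 2, 4, 7, 14, 28.
Subgroups by order — order 1: 1; order 2: 15; order 4: 7; order 7: 1; order 14: 3; order 28: 1.
Total: 1 + 15 + 7 + 1 + 3 + 1 = 28.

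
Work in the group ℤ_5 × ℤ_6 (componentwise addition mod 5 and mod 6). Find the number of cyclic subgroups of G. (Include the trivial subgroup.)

8

A cyclic subgroup of order d is generated by each of its φ(d) elements of order d, so the cyclic subgroups of order d number (#elements of order d)/φ(d).
Cyclic subgroups by order — order 1: 1; order 2: 1; order 3: 1; order 5: 1; order 6: 1; order 10: 1; order 15: 1; order 30: 1.
Total: 8.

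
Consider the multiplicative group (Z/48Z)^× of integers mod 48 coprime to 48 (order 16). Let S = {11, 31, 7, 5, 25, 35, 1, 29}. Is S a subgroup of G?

|S| = 8 divides |G| = 16, consistent with Lagrange.
S contains the identity, every element's inverse is in S, and S is closed under ·: it is a subgroup.

Yes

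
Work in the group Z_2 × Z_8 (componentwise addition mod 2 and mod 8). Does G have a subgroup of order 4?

Yes

4 | 16. A subgroup of order 4 is {(0,0), (0,2), (0,4), (0,6)}.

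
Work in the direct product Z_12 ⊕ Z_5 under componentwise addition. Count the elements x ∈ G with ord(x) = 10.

4

An element (a,b) has order lcm(ord(a), ord(b)); count pairs with lcm equal to 10.
Enumerating gives 4 such elements.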